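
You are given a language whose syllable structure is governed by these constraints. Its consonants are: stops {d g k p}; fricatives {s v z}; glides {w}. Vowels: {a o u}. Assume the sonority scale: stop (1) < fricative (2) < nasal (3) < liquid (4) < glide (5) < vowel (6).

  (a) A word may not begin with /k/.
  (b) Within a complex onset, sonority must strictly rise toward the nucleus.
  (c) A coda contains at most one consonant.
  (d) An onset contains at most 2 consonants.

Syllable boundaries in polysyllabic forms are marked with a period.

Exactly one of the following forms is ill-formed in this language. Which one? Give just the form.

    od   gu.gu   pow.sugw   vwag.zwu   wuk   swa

pow.sugw

od — σ1 onset /∅/, coda /d/ ok → well-formed
gu.gu — σ1 onset /g/, coda /∅/ ok; σ2 onset /g/, coda /∅/ ok → well-formed
pow.sugw — violates constraint (c): syllable 2 coda /gw/ has 2 consonants (> 1) → ill-formed
vwag.zwu — σ1 onset /vw/ (2→5 rises), coda /g/ ok; σ2 onset /zw/ (2→5 rises), coda /∅/ ok → well-formed
wuk — σ1 onset /w/, coda /k/ ok → well-formed
swa — σ1 onset /sw/ (2→5 rises), coda /∅/ ok → well-formed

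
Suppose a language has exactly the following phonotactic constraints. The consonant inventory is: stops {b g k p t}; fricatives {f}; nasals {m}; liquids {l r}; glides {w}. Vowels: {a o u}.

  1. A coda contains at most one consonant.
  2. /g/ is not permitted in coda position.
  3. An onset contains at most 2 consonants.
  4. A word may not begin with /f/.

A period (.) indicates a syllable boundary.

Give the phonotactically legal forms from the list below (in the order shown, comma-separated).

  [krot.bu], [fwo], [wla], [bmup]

[krot.bu] — σ1 onset /kr/ (2C), coda /t/ ok; σ2 onset /b/, coda /∅/ ok → phonotactically legal
[fwo] — violates constraint 4: word begins with /f/ → phonotactically illegal
[wla] — σ1 onset /wl/ (2C), coda /∅/ ok → phonotactically legal
[bmup] — σ1 onset /bm/ (2C), coda /p/ ok → phonotactically legal

[krot.bu], [wla], [bmup]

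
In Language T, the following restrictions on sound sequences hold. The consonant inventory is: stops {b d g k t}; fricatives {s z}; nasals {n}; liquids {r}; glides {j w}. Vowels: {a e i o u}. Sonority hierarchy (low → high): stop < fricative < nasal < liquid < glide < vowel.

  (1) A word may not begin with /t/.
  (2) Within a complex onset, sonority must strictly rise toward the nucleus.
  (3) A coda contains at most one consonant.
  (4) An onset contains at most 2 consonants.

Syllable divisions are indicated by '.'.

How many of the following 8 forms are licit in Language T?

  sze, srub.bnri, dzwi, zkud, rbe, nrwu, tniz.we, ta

0

sze — violates constraint 2: syllable 1 onset /sz/: /s/ (fricative, 2) → /z/ (fricative, 2) does not rise → illicit
srub.bnri — violates constraint 4: syllable 2 onset /bnr/ has 3 consonants (> 2) → illicit
dzwi — violates constraint 4: syllable 1 onset /dzw/ has 3 consonants (> 2) → illicit
zkud — violates constraint 2: syllable 1 onset /zk/: /z/ (fricative, 2) → /k/ (stop, 1) does not rise → illicit
rbe — violates constraint 2: syllable 1 onset /rb/: /r/ (liquid, 4) → /b/ (stop, 1) does not rise → illicit
nrwu — violates constraint 4: syllable 1 onset /nrw/ has 3 consonants (> 2) → illicit
tniz.we — violates constraint 1: word begins with /t/ → illicit
ta — violates constraint 1: word begins with /t/ → illicit
No form is licit → 0.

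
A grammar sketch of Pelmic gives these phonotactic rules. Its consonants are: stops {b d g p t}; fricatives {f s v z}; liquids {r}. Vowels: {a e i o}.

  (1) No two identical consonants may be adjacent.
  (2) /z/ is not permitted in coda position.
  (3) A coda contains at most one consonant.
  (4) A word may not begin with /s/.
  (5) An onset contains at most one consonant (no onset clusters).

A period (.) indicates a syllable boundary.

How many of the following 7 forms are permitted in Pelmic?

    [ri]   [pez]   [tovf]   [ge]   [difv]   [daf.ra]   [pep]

4

[ri] — σ1 onset /r/, coda /∅/ ok → permitted
[pez] — violates constraint 2: syllable 1 coda contains /z/ → not permitted
[tovf] — violates constraint 3: syllable 1 coda /vf/ has 2 consonants (> 1) → not permitted
[ge] — σ1 onset /g/, coda /∅/ ok → permitted
[difv] — violates constraint 3: syllable 1 coda /fv/ has 2 consonants (> 1) → not permitted
[daf.ra] — σ1 onset /d/, coda /f/ ok; σ2 onset /r/, coda /∅/ ok → permitted
[pep] — σ1 onset /p/, coda /p/ ok → permitted
Permitted: [ri], [ge], [daf.ra], [pep] → 4.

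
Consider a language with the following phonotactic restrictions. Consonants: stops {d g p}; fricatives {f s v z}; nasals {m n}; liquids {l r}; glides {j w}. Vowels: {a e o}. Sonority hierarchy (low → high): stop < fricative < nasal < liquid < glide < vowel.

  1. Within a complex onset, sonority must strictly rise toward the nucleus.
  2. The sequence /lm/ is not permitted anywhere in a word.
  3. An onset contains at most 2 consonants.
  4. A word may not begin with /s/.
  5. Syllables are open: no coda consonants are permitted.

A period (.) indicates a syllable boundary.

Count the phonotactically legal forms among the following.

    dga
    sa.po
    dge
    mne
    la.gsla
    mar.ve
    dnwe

dga — violates constraint 1: syllable 1 onset /dg/: /d/ (stop, 1) → /g/ (stop, 1) does not rise → phonotactically illegal
sa.po — violates constraint 4: word begins with /s/ → phonotactically illegal
dge — violates constraint 1: syllable 1 onset /dg/: /d/ (stop, 1) → /g/ (stop, 1) does not rise → phonotactically illegal
mne — violates constraint 1: syllable 1 onset /mn/: /m/ (nasal, 3) → /n/ (nasal, 3) does not rise → phonotactically illegal
la.gsla — violates constraint 3: syllable 2 onset /gsl/ has 3 consonants (> 2) → phonotactically illegal
mar.ve — violates constraint 5: syllable 1 coda /r/ has 1 consonant (> 0) → phonotactically illegal
dnwe — violates constraint 3: syllable 1 onset /dnw/ has 3 consonants (> 2) → phonotactically illegal
No form is phonotactically legal → 0.

0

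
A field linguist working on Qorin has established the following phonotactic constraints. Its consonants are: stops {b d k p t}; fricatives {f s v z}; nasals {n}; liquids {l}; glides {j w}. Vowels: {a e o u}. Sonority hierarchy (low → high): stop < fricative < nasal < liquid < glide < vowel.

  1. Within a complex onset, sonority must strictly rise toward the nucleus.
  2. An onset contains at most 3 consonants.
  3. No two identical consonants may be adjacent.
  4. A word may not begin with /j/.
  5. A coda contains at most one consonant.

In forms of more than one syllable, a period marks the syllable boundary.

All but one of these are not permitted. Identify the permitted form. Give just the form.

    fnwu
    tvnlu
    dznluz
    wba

fnwu — σ1 onset /fnw/ (2→3→5 rises), coda /∅/ ok → permitted
tvnlu — violates constraint 2: syllable 1 onset /tvnl/ has 4 consonants (> 3) → not permitted
dznluz — violates constraint 2: syllable 1 onset /dznl/ has 4 consonants (> 3) → not permitted
wba — violates constraint 1: syllable 1 onset /wb/: /w/ (glide, 5) → /b/ (stop, 1) does not rise → not permitted

fnwu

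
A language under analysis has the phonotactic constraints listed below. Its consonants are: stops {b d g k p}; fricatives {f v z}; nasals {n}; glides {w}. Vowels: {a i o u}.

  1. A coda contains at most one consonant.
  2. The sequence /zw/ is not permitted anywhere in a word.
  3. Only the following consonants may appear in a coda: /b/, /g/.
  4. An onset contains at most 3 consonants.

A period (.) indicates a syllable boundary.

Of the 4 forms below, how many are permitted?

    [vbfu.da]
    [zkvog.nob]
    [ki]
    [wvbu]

4

[vbfu.da] — σ1 onset /vbf/ (3C), coda /∅/ ok; σ2 onset /d/, coda /∅/ ok → permitted
[zkvog.nob] — σ1 onset /zkv/ (3C), coda /g/ ok; σ2 onset /n/, coda /b/ ok → permitted
[ki] — σ1 onset /k/, coda /∅/ ok → permitted
[wvbu] — σ1 onset /wvb/ (3C), coda /∅/ ok → permitted
Permitted: [vbfu.da], [zkvog.nob], [ki], [wvbu] → 4.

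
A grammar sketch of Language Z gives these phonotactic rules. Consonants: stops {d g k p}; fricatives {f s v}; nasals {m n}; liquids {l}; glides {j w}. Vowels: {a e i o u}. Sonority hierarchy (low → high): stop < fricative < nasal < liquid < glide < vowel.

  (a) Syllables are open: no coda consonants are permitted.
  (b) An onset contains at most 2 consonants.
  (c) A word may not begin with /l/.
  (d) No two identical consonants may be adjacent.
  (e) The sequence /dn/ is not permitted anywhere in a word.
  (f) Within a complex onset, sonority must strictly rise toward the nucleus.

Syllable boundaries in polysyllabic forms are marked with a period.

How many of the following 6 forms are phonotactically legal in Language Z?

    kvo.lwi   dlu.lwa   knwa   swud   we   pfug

kvo.lwi — σ1 onset /kv/ (1→2 rises), coda /∅/ ok; σ2 onset /lw/ (4→5 rises), coda /∅/ ok → phonotactically legal
dlu.lwa — σ1 onset /dl/ (1→4 rises), coda /∅/ ok; σ2 onset /lw/ (4→5 rises), coda /∅/ ok → phonotactically legal
knwa — violates constraint (b): syllable 1 onset /knw/ has 3 consonants (> 2) → phonotactically illegal
swud — violates constraint (a): syllable 1 coda /d/ has 1 consonant (> 0) → phonotactically illegal
we — σ1 onset /w/, coda /∅/ ok → phonotactically legal
pfug — violates constraint (a): syllable 1 coda /g/ has 1 consonant (> 0) → phonotactically illegal
Phonotactically legal: kvo.lwi, dlu.lwa, we → 3.

3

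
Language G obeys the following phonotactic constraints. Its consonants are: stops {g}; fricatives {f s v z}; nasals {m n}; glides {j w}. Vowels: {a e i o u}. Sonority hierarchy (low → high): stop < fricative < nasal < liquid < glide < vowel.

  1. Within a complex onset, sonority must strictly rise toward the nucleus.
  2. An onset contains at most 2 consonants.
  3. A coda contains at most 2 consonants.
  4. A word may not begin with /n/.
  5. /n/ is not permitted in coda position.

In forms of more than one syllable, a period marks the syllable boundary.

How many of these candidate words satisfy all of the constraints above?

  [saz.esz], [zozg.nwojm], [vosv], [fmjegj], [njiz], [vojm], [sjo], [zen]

5

[saz.esz] — σ1 onset /s/, coda /z/ ok; σ2 onset /∅/, coda /sz/ (2C) ok → well-formed
[zozg.nwojm] — σ1 onset /z/, coda /zg/ (2C) ok; σ2 onset /nw/ (3→5 rises), coda /jm/ (2C) ok → well-formed
[vosv] — σ1 onset /v/, coda /sv/ (2C) ok → well-formed
[fmjegj] — violates constraint 2: syllable 1 onset /fmj/ has 3 consonants (> 2) → ill-formed
[njiz] — violates constraint 4: word begins with /n/ → ill-formed
[vojm] — σ1 onset /v/, coda /jm/ (2C) ok → well-formed
[sjo] — σ1 onset /sj/ (2→5 rises), coda /∅/ ok → well-formed
[zen] — violates constraint 5: syllable 1 coda contains /n/ → ill-formed
Well-formed: [saz.esz], [zozg.nwojm], [vosv], [vojm], [sjo] → 5.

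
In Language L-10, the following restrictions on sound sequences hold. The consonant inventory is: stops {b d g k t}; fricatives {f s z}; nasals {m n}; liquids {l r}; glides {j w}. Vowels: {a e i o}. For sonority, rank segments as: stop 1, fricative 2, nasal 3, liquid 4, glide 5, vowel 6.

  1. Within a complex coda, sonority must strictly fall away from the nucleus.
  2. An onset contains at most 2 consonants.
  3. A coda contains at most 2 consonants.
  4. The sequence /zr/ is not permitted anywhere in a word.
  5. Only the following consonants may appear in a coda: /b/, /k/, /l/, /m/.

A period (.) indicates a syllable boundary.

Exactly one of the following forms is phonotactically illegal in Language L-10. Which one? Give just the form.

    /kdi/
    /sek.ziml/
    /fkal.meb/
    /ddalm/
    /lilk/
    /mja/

/kdi/ — σ1 onset /kd/ (2C), coda /∅/ ok → phonotactically legal
/sek.ziml/ — violates constraint 1: syllable 2 coda /ml/: /m/ (nasal, 3) → /l/ (liquid, 4) does not fall → phonotactically illegal
/fkal.meb/ — σ1 onset /fk/ (2C), coda /l/ ok; σ2 onset /m/, coda /b/ ok → phonotactically legal
/ddalm/ — σ1 onset /dd/ (2C), coda /lm/ (4→3 falls) ok → phonotactically legal
/lilk/ — σ1 onset /l/, coda /lk/ (4→1 falls) ok → phonotactically legal
/mja/ — σ1 onset /mj/ (2C), coda /∅/ ok → phonotactically legal

/sek.ziml/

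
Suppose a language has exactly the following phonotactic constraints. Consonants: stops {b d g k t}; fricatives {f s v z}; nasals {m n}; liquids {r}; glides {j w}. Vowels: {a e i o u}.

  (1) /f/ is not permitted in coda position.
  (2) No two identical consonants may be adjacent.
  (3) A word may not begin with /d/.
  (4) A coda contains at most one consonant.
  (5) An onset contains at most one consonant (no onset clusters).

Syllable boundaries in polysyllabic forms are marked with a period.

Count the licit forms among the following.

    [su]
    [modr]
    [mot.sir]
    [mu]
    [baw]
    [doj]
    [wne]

4

[su] — σ1 onset /s/, coda /∅/ ok → licit
[modr] — violates constraint 4: syllable 1 coda /dr/ has 2 consonants (> 1) → illicit
[mot.sir] — σ1 onset /m/, coda /t/ ok; σ2 onset /s/, coda /r/ ok → licit
[mu] — σ1 onset /m/, coda /∅/ ok → licit
[baw] — σ1 onset /b/, coda /w/ ok → licit
[doj] — violates constraint 3: word begins with /d/ → illicit
[wne] — violates constraint 5: syllable 1 onset /wn/ has 2 consonants (> 1) → illicit
Licit: [su], [mot.sir], [mu], [baw] → 4.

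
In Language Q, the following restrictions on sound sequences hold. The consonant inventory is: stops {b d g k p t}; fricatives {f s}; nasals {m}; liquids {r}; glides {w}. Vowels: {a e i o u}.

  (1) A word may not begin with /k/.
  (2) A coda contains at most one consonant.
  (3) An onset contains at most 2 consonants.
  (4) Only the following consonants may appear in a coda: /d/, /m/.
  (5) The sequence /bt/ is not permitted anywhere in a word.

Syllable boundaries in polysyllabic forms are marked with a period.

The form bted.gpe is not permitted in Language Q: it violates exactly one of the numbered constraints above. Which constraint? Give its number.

5

bted.gpe: contains banned sequence /bt/.
This is a violation of constraint 5: "The sequence /bt/ is not permitted anywhere in a word."
The remaining constraints (1, 2, 3, 4) are satisfied.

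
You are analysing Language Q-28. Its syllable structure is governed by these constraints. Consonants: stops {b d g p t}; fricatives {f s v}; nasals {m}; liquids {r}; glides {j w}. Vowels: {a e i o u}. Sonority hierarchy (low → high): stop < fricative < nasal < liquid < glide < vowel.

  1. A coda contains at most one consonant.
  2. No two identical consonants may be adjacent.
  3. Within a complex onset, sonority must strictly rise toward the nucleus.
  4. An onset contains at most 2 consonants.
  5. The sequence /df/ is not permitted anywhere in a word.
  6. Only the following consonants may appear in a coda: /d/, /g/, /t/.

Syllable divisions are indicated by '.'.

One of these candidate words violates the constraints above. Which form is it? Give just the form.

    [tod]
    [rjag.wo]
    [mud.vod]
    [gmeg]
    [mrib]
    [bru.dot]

[tod] — σ1 onset /t/, coda /d/ ok → permitted
[rjag.wo] — σ1 onset /rj/ (4→5 rises), coda /g/ ok; σ2 onset /w/, coda /∅/ ok → permitted
[mud.vod] — σ1 onset /m/, coda /d/ ok; σ2 onset /v/, coda /d/ ok → permitted
[gmeg] — σ1 onset /gm/ (1→3 rises), coda /g/ ok → permitted
[mrib] — violates constraint 6: syllable 1 coda contains /b/, which is not a licensed coda consonant → not permitted
[bru.dot] — σ1 onset /br/ (1→4 rises), coda /∅/ ok; σ2 onset /d/, coda /t/ ok → permitted

[mrib]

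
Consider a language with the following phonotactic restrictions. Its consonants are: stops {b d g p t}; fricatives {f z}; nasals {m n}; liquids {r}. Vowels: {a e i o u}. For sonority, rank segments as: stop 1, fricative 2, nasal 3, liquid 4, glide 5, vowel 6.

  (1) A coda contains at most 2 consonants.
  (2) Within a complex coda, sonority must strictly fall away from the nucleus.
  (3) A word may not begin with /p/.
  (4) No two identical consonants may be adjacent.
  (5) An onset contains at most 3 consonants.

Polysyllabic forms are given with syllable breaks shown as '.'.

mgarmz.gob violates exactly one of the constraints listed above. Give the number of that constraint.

1

mgarmz.gob: syllable 1 coda /rmz/ has 3 consonants (> 2).
This is a violation of constraint 1: "A coda contains at most 2 consonants."
The remaining constraints (2, 3, 4, 5) are satisfied.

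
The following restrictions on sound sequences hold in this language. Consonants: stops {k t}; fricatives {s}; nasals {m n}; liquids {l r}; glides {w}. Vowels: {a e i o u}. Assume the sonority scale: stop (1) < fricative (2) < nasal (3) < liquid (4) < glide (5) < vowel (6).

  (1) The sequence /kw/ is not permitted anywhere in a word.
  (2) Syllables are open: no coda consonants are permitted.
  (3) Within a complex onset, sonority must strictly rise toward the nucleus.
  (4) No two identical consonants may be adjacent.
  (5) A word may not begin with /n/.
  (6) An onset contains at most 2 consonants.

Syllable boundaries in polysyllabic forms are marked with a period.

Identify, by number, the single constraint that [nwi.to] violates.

[nwi.to]: word begins with /n/.
This is a violation of constraint 5: "A word may not begin with /n/."
The remaining constraints (1, 2, 3, 4, 6) are satisfied.

5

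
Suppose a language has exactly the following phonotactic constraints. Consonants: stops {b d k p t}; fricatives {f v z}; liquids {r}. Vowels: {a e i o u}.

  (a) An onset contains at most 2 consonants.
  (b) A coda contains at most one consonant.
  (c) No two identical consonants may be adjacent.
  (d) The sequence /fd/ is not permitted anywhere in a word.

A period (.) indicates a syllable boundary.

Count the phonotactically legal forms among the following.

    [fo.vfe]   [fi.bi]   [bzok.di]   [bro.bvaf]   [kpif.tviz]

5

[fo.vfe] — σ1 onset /f/, coda /∅/ ok; σ2 onset /vf/ (2C), coda /∅/ ok → phonotactically legal
[fi.bi] — σ1 onset /f/, coda /∅/ ok; σ2 onset /b/, coda /∅/ ok → phonotactically legal
[bzok.di] — σ1 onset /bz/ (2C), coda /k/ ok; σ2 onset /d/, coda /∅/ ok → phonotactically legal
[bro.bvaf] — σ1 onset /br/ (2C), coda /∅/ ok; σ2 onset /bv/ (2C), coda /f/ ok → phonotactically legal
[kpif.tviz] — σ1 onset /kp/ (2C), coda /f/ ok; σ2 onset /tv/ (2C), coda /z/ ok → phonotactically legal
Phonotactically legal: [fo.vfe], [fi.bi], [bzok.di], [bro.bvaf], [kpif.tviz] → 5.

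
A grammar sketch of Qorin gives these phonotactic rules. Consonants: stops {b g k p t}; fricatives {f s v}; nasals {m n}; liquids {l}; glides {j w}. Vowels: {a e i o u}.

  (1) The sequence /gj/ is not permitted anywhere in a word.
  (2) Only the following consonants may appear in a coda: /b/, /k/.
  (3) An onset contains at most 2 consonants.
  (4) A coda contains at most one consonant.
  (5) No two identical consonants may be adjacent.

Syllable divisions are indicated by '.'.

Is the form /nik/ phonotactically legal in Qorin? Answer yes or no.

yes

/nik/ — σ1 onset /n/, coda /k/ ok → phonotactically legal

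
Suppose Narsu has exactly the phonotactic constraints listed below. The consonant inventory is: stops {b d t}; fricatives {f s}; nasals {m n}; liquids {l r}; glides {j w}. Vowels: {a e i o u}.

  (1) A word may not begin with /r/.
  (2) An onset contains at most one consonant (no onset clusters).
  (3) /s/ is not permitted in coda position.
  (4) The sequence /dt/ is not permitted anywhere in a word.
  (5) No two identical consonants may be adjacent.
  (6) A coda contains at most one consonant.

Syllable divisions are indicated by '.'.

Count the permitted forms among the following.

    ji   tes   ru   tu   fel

3

ji — σ1 onset /j/, coda /∅/ ok → permitted
tes — violates constraint 3: syllable 1 coda contains /s/ → not permitted
ru — violates constraint 1: word begins with /r/ → not permitted
tu — σ1 onset /t/, coda /∅/ ok → permitted
fel — σ1 onset /f/, coda /l/ ok → permitted
Permitted: ji, tu, fel → 3.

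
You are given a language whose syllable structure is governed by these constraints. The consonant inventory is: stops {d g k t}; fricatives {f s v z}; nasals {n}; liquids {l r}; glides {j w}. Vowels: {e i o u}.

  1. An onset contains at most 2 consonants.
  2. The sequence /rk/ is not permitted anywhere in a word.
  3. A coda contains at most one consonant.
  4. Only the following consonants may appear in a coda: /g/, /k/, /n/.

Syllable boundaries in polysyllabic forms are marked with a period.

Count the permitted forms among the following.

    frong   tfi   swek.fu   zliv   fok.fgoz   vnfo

2

frong — violates constraint 3: syllable 1 coda /ng/ has 2 consonants (> 1) → not permitted
tfi — σ1 onset /tf/ (2C), coda /∅/ ok → permitted
swek.fu — σ1 onset /sw/ (2C), coda /k/ ok; σ2 onset /f/, coda /∅/ ok → permitted
zliv — violates constraint 4: syllable 1 coda contains /v/, which is not a licensed coda consonant → not permitted
fok.fgoz — violates constraint 4: syllable 2 coda contains /z/, which is not a licensed coda consonant → not permitted
vnfo — violates constraint 1: syllable 1 onset /vnf/ has 3 consonants (> 2) → not permitted
Permitted: tfi, swek.fu → 2.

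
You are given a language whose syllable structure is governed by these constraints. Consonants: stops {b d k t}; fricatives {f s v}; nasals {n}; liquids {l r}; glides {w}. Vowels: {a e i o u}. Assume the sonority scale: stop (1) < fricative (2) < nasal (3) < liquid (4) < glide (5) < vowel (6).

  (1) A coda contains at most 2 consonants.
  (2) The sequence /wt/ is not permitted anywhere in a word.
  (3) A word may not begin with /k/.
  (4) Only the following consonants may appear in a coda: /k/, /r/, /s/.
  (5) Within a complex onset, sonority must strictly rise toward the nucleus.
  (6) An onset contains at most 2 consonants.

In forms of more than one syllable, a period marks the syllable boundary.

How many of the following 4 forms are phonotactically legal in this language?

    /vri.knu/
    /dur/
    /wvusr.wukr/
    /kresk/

2

/vri.knu/ — σ1 onset /vr/ (2→4 rises), coda /∅/ ok; σ2 onset /kn/ (1→3 rises), coda /∅/ ok → phonotactically legal
/dur/ — σ1 onset /d/, coda /r/ ok → phonotactically legal
/wvusr.wukr/ — violates constraint 5: syllable 1 onset /wv/: /w/ (glide, 5) → /v/ (fricative, 2) does not rise → phonotactically illegal
/kresk/ — violates constraint 3: word begins with /k/ → phonotactically illegal
Phonotactically legal: /vri.knu/, /dur/ → 2.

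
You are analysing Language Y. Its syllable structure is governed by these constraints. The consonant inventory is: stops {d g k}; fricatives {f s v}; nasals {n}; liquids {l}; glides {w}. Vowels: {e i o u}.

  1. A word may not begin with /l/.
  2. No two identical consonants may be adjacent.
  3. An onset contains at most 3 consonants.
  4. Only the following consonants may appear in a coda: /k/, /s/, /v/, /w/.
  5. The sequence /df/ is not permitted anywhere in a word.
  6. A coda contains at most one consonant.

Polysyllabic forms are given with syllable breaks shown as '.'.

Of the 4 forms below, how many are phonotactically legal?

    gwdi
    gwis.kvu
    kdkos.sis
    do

3

gwdi — σ1 onset /gwd/ (3C), coda /∅/ ok → phonotactically legal
gwis.kvu — σ1 onset /gw/ (2C), coda /s/ ok; σ2 onset /kv/ (2C), coda /∅/ ok → phonotactically legal
kdkos.sis — violates constraint 2: adjacent identical consonants /ss/ → phonotactically illegal
do — σ1 onset /d/, coda /∅/ ok → phonotactically legal
Phonotactically legal: gwdi, gwis.kvu, do → 3.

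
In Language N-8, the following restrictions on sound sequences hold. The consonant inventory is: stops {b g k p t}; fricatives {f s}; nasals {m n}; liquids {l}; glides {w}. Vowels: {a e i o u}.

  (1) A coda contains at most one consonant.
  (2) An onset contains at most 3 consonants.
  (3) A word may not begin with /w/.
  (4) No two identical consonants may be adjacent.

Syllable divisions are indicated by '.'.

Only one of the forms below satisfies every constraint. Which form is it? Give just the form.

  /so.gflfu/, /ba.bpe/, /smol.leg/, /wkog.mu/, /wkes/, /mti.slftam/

/ba.bpe/

/so.gflfu/ — violates constraint 2: syllable 2 onset /gflf/ has 4 consonants (> 3) → ill-formed
/ba.bpe/ — σ1 onset /b/, coda /∅/ ok; σ2 onset /bp/ (2C), coda /∅/ ok → well-formed
/smol.leg/ — violates constraint 4: adjacent identical consonants /ll/ → ill-formed
/wkog.mu/ — violates constraint 3: word begins with /w/ → ill-formed
/wkes/ — violates constraint 3: word begins with /w/ → ill-formed
/mti.slftam/ — violates constraint 2: syllable 2 onset /slft/ has 4 consonants (> 3) → ill-formed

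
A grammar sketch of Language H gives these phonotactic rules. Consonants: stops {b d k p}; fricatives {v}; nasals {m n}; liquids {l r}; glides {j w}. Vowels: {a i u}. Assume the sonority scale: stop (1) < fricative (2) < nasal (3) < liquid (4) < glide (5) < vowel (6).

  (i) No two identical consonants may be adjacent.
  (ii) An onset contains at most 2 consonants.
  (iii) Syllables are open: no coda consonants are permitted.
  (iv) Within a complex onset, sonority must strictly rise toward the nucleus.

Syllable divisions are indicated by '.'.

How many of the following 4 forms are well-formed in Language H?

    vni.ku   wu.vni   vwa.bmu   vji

4

vni.ku — σ1 onset /vn/ (2→3 rises), coda /∅/ ok; σ2 onset /k/, coda /∅/ ok → well-formed
wu.vni — σ1 onset /w/, coda /∅/ ok; σ2 onset /vn/ (2→3 rises), coda /∅/ ok → well-formed
vwa.bmu — σ1 onset /vw/ (2→5 rises), coda /∅/ ok; σ2 onset /bm/ (1→3 rises), coda /∅/ ok → well-formed
vji — σ1 onset /vj/ (2→5 rises), coda /∅/ ok → well-formed
Well-formed: vni.ku, wu.vni, vwa.bmu, vji → 4.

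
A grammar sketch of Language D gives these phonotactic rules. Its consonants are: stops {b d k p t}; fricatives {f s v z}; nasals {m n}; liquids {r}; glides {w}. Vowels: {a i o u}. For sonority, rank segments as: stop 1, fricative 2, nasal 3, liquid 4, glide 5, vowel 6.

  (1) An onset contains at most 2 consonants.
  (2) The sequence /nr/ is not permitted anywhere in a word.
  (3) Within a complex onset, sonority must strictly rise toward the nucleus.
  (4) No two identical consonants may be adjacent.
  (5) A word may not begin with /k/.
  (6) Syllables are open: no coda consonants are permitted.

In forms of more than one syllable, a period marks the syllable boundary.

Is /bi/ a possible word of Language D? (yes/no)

yes

/bi/ — σ1 onset /b/, coda /∅/ ok → well-formed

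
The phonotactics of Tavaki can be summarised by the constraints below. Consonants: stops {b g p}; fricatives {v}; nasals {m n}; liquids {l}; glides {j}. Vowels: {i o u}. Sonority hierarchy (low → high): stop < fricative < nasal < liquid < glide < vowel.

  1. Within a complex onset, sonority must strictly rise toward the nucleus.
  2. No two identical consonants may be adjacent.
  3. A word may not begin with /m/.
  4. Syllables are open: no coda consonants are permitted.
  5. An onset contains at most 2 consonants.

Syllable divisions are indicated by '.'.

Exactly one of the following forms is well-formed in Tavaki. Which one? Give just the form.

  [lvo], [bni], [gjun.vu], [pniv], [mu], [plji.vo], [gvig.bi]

[lvo] — violates constraint 1: syllable 1 onset /lv/: /l/ (liquid, 4) → /v/ (fricative, 2) does not rise → ill-formed
[bni] — σ1 onset /bn/ (1→3 rises), coda /∅/ ok → well-formed
[gjun.vu] — violates constraint 4: syllable 1 coda /n/ has 1 consonant (> 0) → ill-formed
[pniv] — violates constraint 4: syllable 1 coda /v/ has 1 consonant (> 0) → ill-formed
[mu] — violates constraint 3: word begins with /m/ → ill-formed
[plji.vo] — violates constraint 5: syllable 1 onset /plj/ has 3 consonants (> 2) → ill-formed
[gvig.bi] — violates constraint 4: syllable 1 coda /g/ has 1 consonant (> 0) → ill-formed

[bni]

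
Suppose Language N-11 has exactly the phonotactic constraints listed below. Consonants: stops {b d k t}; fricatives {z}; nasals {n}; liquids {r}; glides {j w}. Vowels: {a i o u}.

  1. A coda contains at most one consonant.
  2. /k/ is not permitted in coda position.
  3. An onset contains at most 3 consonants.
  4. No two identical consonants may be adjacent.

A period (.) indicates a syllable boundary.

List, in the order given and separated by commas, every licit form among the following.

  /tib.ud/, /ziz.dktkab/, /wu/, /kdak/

/tib.ud/, /wu/

/tib.ud/ — σ1 onset /t/, coda /b/ ok; σ2 onset /∅/, coda /d/ ok → licit
/ziz.dktkab/ — violates constraint 3: syllable 2 onset /dktk/ has 4 consonants (> 3) → illicit
/wu/ — σ1 onset /w/, coda /∅/ ok → licit
/kdak/ — violates constraint 2: syllable 1 coda contains /k/ → illicit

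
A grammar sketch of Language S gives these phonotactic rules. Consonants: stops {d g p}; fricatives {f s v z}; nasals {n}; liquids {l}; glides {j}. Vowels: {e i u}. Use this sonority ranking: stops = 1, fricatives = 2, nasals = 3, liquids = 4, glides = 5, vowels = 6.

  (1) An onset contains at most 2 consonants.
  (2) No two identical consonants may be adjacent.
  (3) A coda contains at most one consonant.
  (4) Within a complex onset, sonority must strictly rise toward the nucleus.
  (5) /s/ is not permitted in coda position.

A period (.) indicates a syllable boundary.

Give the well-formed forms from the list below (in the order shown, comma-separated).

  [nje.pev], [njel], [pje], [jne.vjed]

[nje.pev] — σ1 onset /nj/ (3→5 rises), coda /∅/ ok; σ2 onset /p/, coda /v/ ok → well-formed
[njel] — σ1 onset /nj/ (3→5 rises), coda /l/ ok → well-formed
[pje] — σ1 onset /pj/ (1→5 rises), coda /∅/ ok → well-formed
[jne.vjed] — violates constraint 4: syllable 1 onset /jn/: /j/ (glide, 5) → /n/ (nasal, 3) does not rise → ill-formed

[nje.pev], [njel], [pje]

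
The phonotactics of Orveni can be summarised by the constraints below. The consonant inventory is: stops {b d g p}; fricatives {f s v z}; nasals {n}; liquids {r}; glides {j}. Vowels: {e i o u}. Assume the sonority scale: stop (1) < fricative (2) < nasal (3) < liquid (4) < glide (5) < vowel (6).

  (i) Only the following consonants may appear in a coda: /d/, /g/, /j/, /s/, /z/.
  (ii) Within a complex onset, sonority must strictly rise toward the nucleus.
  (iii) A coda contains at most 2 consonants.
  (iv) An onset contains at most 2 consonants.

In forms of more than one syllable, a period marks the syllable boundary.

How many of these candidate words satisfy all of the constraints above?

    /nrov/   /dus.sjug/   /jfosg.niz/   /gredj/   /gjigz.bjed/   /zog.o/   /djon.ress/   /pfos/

5

/nrov/ — violates constraint (i): syllable 1 coda contains /v/, which is not a licensed coda consonant → phonotactically illegal
/dus.sjug/ — σ1 onset /d/, coda /s/ ok; σ2 onset /sj/ (2→5 rises), coda /g/ ok → phonotactically legal
/jfosg.niz/ — violates constraint (ii): syllable 1 onset /jf/: /j/ (glide, 5) → /f/ (fricative, 2) does not rise → phonotactically illegal
/gredj/ — σ1 onset /gr/ (1→4 rises), coda /dj/ (2C) ok → phonotactically legal
/gjigz.bjed/ — σ1 onset /gj/ (1→5 rises), coda /gz/ (2C) ok; σ2 onset /bj/ (1→5 rises), coda /d/ ok → phonotactically legal
/zog.o/ — σ1 onset /z/, coda /g/ ok; σ2 onset /∅/, coda /∅/ ok → phonotactically legal
/djon.ress/ — violates constraint (i): syllable 1 coda contains /n/, which is not a licensed coda consonant → phonotactically illegal
/pfos/ — σ1 onset /pf/ (1→2 rises), coda /s/ ok → phonotactically legal
Phonotactically legal: /dus.sjug/, /gredj/, /gjigz.bjed/, /zog.o/, /pfos/ → 5.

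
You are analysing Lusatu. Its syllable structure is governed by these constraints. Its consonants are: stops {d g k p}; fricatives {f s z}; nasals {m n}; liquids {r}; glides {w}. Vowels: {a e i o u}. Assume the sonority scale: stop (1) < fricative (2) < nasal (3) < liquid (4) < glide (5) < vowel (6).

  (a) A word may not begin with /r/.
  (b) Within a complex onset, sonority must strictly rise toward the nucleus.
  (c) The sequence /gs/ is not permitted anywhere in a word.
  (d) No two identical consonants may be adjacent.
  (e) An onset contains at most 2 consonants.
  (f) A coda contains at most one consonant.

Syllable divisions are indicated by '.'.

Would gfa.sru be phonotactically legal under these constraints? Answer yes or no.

yes

gfa.sru — σ1 onset /gf/ (1→2 rises), coda /∅/ ok; σ2 onset /sr/ (2→4 rises), coda /∅/ ok → phonotactically legal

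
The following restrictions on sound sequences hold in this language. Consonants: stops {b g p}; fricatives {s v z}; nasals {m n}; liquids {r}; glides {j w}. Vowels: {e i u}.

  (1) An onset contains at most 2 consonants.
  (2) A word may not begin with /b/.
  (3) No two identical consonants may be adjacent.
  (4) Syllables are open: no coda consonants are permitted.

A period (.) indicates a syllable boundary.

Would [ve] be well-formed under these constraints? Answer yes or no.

yes

[ve] — σ1 onset /v/, coda /∅/ ok → well-formed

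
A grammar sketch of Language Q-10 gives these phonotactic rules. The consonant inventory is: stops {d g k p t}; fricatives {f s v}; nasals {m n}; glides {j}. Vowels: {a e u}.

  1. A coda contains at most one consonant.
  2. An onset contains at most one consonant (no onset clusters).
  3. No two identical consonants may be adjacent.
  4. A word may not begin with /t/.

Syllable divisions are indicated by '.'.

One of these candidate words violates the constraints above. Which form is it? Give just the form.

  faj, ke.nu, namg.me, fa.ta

faj — σ1 onset /f/, coda /j/ ok → licit
ke.nu — σ1 onset /k/, coda /∅/ ok; σ2 onset /n/, coda /∅/ ok → licit
namg.me — violates constraint 1: syllable 1 coda /mg/ has 2 consonants (> 1) → illicit
fa.ta — σ1 onset /f/, coda /∅/ ok; σ2 onset /t/, coda /∅/ ok → licit

namg.me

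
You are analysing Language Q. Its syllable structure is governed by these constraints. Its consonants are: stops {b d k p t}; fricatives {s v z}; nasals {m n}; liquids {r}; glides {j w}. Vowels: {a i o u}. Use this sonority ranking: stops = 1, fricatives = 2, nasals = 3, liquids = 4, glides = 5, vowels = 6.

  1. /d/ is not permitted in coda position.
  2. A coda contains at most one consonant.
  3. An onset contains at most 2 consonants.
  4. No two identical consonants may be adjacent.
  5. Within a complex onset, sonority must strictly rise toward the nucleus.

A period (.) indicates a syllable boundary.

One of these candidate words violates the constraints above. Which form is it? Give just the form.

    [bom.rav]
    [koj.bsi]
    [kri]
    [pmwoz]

[pmwoz]

[bom.rav] — σ1 onset /b/, coda /m/ ok; σ2 onset /r/, coda /v/ ok → permitted
[koj.bsi] — σ1 onset /k/, coda /j/ ok; σ2 onset /bs/ (1→2 rises), coda /∅/ ok → permitted
[kri] — σ1 onset /kr/ (1→4 rises), coda /∅/ ok → permitted
[pmwoz] — violates constraint 3: syllable 1 onset /pmw/ has 3 consonants (> 2) → not permitted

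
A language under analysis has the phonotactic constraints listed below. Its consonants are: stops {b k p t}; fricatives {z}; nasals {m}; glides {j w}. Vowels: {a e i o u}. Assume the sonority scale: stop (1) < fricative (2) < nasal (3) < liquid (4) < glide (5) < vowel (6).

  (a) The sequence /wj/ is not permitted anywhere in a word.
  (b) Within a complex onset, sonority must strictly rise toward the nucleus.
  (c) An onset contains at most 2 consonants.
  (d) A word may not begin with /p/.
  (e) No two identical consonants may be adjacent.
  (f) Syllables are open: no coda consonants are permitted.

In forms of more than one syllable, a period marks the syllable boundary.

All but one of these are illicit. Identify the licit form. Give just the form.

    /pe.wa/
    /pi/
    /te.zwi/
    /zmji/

/pe.wa/ — violates constraint (d): word begins with /p/ → illicit
/pi/ — violates constraint (d): word begins with /p/ → illicit
/te.zwi/ — σ1 onset /t/, coda /∅/ ok; σ2 onset /zw/ (2→5 rises), coda /∅/ ok → licit
/zmji/ — violates constraint (c): syllable 1 onset /zmj/ has 3 consonants (> 2) → illicit

/te.zwi/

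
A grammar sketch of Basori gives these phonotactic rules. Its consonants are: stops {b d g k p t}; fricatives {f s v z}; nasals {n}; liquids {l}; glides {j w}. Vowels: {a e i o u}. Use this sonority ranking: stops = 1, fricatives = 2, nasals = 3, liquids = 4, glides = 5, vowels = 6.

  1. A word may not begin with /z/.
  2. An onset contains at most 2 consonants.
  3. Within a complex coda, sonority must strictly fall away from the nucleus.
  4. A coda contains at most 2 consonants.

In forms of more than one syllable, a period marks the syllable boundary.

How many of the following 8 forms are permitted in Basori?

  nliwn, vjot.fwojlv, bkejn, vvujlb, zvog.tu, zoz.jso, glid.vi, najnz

3

nliwn — σ1 onset /nl/ (2C), coda /wn/ (5→3 falls) ok → permitted
vjot.fwojlv — violates constraint 4: syllable 2 coda /jlv/ has 3 consonants (> 2) → not permitted
bkejn — σ1 onset /bk/ (2C), coda /jn/ (5→3 falls) ok → permitted
vvujlb — violates constraint 4: syllable 1 coda /jlb/ has 3 consonants (> 2) → not permitted
zvog.tu — violates constraint 1: word begins with /z/ → not permitted
zoz.jso — violates constraint 1: word begins with /z/ → not permitted
glid.vi — σ1 onset /gl/ (2C), coda /d/ ok; σ2 onset /v/, coda /∅/ ok → permitted
najnz — violates constraint 4: syllable 1 coda /jnz/ has 3 consonants (> 2) → not permitted
Permitted: nliwn, bkejn, glid.vi → 3.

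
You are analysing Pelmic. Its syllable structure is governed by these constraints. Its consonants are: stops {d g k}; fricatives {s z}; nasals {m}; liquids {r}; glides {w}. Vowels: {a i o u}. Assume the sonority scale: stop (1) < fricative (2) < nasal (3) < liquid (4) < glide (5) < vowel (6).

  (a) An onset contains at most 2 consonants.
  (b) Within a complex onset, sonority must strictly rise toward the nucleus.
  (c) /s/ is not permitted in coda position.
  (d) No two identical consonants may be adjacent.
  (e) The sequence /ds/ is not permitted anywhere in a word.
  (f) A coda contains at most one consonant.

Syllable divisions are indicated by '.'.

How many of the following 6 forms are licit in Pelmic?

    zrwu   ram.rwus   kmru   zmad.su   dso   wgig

zrwu — violates constraint (a): syllable 1 onset /zrw/ has 3 consonants (> 2) → illicit
ram.rwus — violates constraint (c): syllable 2 coda contains /s/ → illicit
kmru — violates constraint (a): syllable 1 onset /kmr/ has 3 consonants (> 2) → illicit
zmad.su — violates constraint (e): contains banned sequence /ds/ → illicit
dso — violates constraint (e): contains banned sequence /ds/ → illicit
wgig — violates constraint (b): syllable 1 onset /wg/: /w/ (glide, 5) → /g/ (stop, 1) does not rise → illicit
No form is licit → 0.

0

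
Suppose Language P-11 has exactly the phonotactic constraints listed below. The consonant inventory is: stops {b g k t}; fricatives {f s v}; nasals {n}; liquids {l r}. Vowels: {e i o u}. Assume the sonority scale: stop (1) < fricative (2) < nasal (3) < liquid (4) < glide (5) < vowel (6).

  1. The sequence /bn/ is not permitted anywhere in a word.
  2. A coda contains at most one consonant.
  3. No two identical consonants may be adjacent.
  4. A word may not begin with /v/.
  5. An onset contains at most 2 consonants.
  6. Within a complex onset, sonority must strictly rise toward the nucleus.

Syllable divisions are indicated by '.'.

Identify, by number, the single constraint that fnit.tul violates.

3

fnit.tul: adjacent identical consonants /tt/.
This is a violation of constraint 3: "No two identical consonants may be adjacent."
The remaining constraints (1, 2, 4, 5, 6) are satisfied.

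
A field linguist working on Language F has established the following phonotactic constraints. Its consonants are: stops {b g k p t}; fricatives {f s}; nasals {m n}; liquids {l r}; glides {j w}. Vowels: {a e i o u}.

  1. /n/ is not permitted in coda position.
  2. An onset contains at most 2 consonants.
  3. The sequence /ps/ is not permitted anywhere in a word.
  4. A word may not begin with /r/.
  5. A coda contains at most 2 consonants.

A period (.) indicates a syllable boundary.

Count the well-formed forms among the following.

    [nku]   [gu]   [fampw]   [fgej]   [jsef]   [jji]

5

[nku] — σ1 onset /nk/ (2C), coda /∅/ ok → well-formed
[gu] — σ1 onset /g/, coda /∅/ ok → well-formed
[fampw] — violates constraint 5: syllable 1 coda /mpw/ has 3 consonants (> 2) → ill-formed
[fgej] — σ1 onset /fg/ (2C), coda /j/ ok → well-formed
[jsef] — σ1 onset /js/ (2C), coda /f/ ok → well-formed
[jji] — σ1 onset /jj/ (2C), coda /∅/ ok → well-formed
Well-formed: [nku], [gu], [fgej], [jsef], [jji] → 5.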